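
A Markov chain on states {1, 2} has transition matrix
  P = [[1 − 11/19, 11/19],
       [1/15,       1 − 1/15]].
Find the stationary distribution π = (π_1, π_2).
π_1 = 19/184, π_2 = 165/184

Solve πP = π with π_1 + π_2 = 1. From πP = π: π_1 · (1 − 11/19) + π_2 · 1/15 = π_1 ⇒ π_2 · 1/15 = π_1 · 11/19 ⇒ π_2/π_1 = (11/19)/(1/15) = 165/19. Together with π_1 + π_2 = 1:
  π_1 = (1/15)/(11/19 + 1/15) = (1/15)/(184/285) = 19/184,
  π_2 = (11/19)/(11/19 + 1/15) = (11/19)/(184/285) = 165/184.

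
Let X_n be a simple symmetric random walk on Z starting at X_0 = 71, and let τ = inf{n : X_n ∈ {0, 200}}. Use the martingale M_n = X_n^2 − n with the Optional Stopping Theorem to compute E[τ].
E[τ] = 9159

M_n = X_n^2 − n is a martingale (since E[X_{n+1}^2 | F_n] = X_n^2 + 1). By OST (τ has finite mean in a bounded region), E[M_τ] = E[M_0] = X_0^2 − 0 = 71^2 = 5041. Also E[M_τ] = E[X_τ^2] − E[τ]. The walk exits at 0 or 200, with P(hit 200 first) = 71/200, so E[X_τ^2] = 200^2 · 71/200 + 0 = 14200. Thus E[τ] = E[X_τ^2] − E[M_τ] = 14200 − 5041 = 9159 = 71(200 − 71) = 9159.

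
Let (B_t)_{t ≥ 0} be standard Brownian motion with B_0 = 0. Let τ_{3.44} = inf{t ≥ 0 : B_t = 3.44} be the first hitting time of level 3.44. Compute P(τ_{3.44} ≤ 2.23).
P(τ_{3.44} ≤ 2.23) = 2(1 − Φ(3.44/√2.23)) = 2(1 − Φ(2.3036)) ≈ 0.0212

By the reflection principle for standard BM, P(τ_b ≤ t) = 2 · P(B_t ≥ b). Since B_t ~ N(0, t), P(B_t ≥ 3.44) = 1 − Φ(3.44/√t) = 1 − Φ(3.44/√2.23) = 1 − Φ(2.3036) ≈ 0.01062. Doubling: P(τ_{3.44} ≤ 2.23) ≈ 2 · 0.01062 = 0.02124 ≈ 0.0212.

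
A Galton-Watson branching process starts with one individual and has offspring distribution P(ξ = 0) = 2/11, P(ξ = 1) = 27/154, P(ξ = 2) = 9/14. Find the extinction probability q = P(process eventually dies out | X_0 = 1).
q = 28/99

The pgf is f(s) = 2/11 + 27/154·s + 9/14·s². The extinction probability q is the smallest fixed point of f in [0, 1]. Setting s = f(s):
  9/14·s² + (27/154 − 1)·s + 2/11 = 0
  9/14·s² − (2/11 + 9/14)·s + 2/11 = 0
which factors as (s − 1)·(9/14·s − 2/11) = 0, giving roots s = 1 and s = (2/11)/(9/14) = 28/99.
Mean offspring μ = 27/154 + 2·9/14 = 225/154 > 1 (supercritical), so q < 1. The extinction probability is the smaller root: q = (2/11)/(9/14) = 28/99.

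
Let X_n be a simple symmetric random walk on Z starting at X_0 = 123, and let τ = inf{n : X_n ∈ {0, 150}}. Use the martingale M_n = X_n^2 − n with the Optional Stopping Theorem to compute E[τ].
E[τ] = 3321

M_n = X_n^2 − n is a martingale (since E[X_{n+1}^2 | F_n] = X_n^2 + 1). By OST (τ has finite mean in a bounded region), E[M_τ] = E[M_0] = X_0^2 − 0 = 123^2 = 15129. Also E[M_τ] = E[X_τ^2] − E[τ]. The walk exits at 0 or 150, with P(hit 150 first) = 123/150, so E[X_τ^2] = 150^2 · 123/150 + 0 = 18450. Thus E[τ] = E[X_τ^2] − E[M_τ] = 18450 − 15129 = 3321 = 123(150 − 123) = 3321.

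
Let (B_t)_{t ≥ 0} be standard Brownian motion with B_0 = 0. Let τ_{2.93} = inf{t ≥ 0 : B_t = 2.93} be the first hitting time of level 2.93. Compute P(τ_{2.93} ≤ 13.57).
P(τ_{2.93} ≤ 13.57) = 2(1 − Φ(2.93/√13.57)) = 2(1 − Φ(0.7954)) ≈ 0.4264

By the reflection principle for standard BM, P(τ_b ≤ t) = 2 · P(B_t ≥ b). Since B_t ~ N(0, t), P(B_t ≥ 2.93) = 1 − Φ(2.93/√t) = 1 − Φ(2.93/√13.57) = 1 − Φ(0.7954) ≈ 0.21319. Doubling: P(τ_{2.93} ≤ 13.57) ≈ 2 · 0.21319 = 0.42638 ≈ 0.4264.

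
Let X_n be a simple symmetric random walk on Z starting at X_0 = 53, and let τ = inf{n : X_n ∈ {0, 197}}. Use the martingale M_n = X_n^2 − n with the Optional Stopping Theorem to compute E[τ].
E[τ] = 7632

M_n = X_n^2 − n is a martingale (since E[X_{n+1}^2 | F_n] = X_n^2 + 1). By OST (τ has finite mean in a bounded region), E[M_τ] = E[M_0] = X_0^2 − 0 = 53^2 = 2809. Also E[M_τ] = E[X_τ^2] − E[τ]. The walk exits at 0 or 197, with P(hit 197 first) = 53/197, so E[X_τ^2] = 197^2 · 53/197 + 0 = 10441. Thus E[τ] = E[X_τ^2] − E[M_τ] = 10441 − 2809 = 7632 = 53(197 − 53) = 7632.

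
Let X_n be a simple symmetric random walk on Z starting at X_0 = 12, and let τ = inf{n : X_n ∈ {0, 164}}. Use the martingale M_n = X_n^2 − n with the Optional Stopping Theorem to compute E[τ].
E[τ] = 1824

M_n = X_n^2 − n is a martingale (since E[X_{n+1}^2 | F_n] = X_n^2 + 1). By OST (τ has finite mean in a bounded region), E[M_τ] = E[M_0] = X_0^2 − 0 = 12^2 = 144. Also E[M_τ] = E[X_τ^2] − E[τ]. The walk exits at 0 or 164, with P(hit 164 first) = 12/164, so E[X_τ^2] = 164^2 · 12/164 + 0 = 1968. Thus E[τ] = E[X_τ^2] − E[M_τ] = 1968 − 144 = 1824 = 12(164 − 12) = 1824.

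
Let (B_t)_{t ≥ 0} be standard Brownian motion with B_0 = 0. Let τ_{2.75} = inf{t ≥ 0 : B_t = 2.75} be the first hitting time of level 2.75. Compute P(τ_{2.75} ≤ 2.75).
P(τ_{2.75} ≤ 2.75) = 2(1 − Φ(2.75/√2.75)) = 2(1 − Φ(1.6583)) ≈ 0.0973

By the reflection principle for standard BM, P(τ_b ≤ t) = 2 · P(B_t ≥ b). Since B_t ~ N(0, t), P(B_t ≥ 2.75) = 1 − Φ(2.75/√t) = 1 − Φ(2.75/√2.75) = 1 − Φ(1.6583) ≈ 0.04863. Doubling: P(τ_{2.75} ≤ 2.75) ≈ 2 · 0.04863 = 0.09726 ≈ 0.0973.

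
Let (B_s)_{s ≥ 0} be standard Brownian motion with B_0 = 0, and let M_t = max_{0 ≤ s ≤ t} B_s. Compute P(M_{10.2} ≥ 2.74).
P(M_{10.2} ≥ 2.74) = 2·P(B_{10.2} ≥ 2.74) = 2(1 − Φ(2.74/√10.2)) ≈ 0.3909

By the reflection principle for Brownian motion, P(M_t ≥ a) = 2 · P(B_t ≥ a) for a ≥ 0. Since B_t ~ N(0, t), P(B_t ≥ 2.74) = 1 − Φ(2.74/√t) = 1 − Φ(2.74/√10.2) = 1 − Φ(0.8579). So
  P(M_{10.2} ≥ 2.74) = 2(1 − Φ(0.8579)) ≈ 0.3909.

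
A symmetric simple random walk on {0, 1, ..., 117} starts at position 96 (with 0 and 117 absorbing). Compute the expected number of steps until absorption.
E[τ | X_0 = 96] = 2016

Let v_k = E[τ | X_0 = k]. Boundary: v_0 = v_117 = 0. Recurrence: v_k = 1 + (v_{k-1} + v_{k+1})/2 for 1 ≤ k ≤ 116. The particular solution to v_k − (v_{k-1} + v_{k+1})/2 = 1 is v_k = −k^2. Adding homogeneous solution A + B k and matching boundaries gives v_k = k (117 − k). Substituting k = 96: v_96 = 96 · 21 = 2016.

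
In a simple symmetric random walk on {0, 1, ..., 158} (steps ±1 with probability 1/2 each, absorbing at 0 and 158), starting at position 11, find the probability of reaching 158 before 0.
P(hit 158 before 0) = 11/158

Let u_k = P(hit 158 before 0 | start at k). Then u_0 = 0, u_158 = 1, and u_k = u_{k-1}/2 + u_{k+1}/2 for 1 ≤ k ≤ 157. This harmonic recurrence is solved by u_k = k/158, giving u_11 = 11/158.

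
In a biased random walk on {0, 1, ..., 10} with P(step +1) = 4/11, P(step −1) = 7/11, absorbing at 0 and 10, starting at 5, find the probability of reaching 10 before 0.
P(hit 10 before 0) = (1 − (7/4)^5) / (1 − (7/4)^10) = 1024/17831

Let u_k denote P(reach 10 before 0 | start at k). Boundary: u_0 = 0, u_10 = 1. Recurrence: u_k = 4/11·u_{k+1} + 7/11·u_{k-1} for 1 ≤ k ≤ 9. Try u_k = A + B·r^k with r = q/p = (7/11)/(4/11) = 7/4. Substitution satisfies the recurrence; boundary conditions give:
  u_k = (1 − r^k) / (1 − r^N) = (1 − (7/4)^5) / (1 − (7/4)^10) = 1024/17831.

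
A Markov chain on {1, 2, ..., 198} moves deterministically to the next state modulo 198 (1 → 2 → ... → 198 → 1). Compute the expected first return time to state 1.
E[T_1 | X_0 = 1] = 198

The chain cycles deterministically, so starting at state 1 it returns in exactly 198 steps. Equivalently, the stationary distribution is uniform π_j = 1/198 for every state j, so by Kac's formula E[T_1] = 1/π_1 = 198.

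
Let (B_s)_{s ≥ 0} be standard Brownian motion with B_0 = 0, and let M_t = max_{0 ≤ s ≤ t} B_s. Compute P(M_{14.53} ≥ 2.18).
P(M_{14.53} ≥ 2.18) = 2·P(B_{14.53} ≥ 2.18) = 2(1 − Φ(2.18/√14.53)) ≈ 0.5674

By the reflection principle for Brownian motion, P(M_t ≥ a) = 2 · P(B_t ≥ a) for a ≥ 0. Since B_t ~ N(0, t), P(B_t ≥ 2.18) = 1 − Φ(2.18/√t) = 1 − Φ(2.18/√14.53) = 1 − Φ(0.5719). So
  P(M_{14.53} ≥ 2.18) = 2(1 − Φ(0.5719)) ≈ 0.5674.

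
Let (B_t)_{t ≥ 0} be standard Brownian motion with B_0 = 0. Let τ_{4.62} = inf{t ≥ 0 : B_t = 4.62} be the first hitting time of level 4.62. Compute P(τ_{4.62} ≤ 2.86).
P(τ_{4.62} ≤ 2.86) = 2(1 − Φ(4.62/√2.86)) = 2(1 − Φ(2.7319)) ≈ 0.0063

By the reflection principle for standard BM, P(τ_b ≤ t) = 2 · P(B_t ≥ b). Since B_t ~ N(0, t), P(B_t ≥ 4.62) = 1 − Φ(4.62/√t) = 1 − Φ(4.62/√2.86) = 1 − Φ(2.7319) ≈ 0.00315. Doubling: P(τ_{4.62} ≤ 2.86) ≈ 2 · 0.00315 = 0.00630 ≈ 0.0063.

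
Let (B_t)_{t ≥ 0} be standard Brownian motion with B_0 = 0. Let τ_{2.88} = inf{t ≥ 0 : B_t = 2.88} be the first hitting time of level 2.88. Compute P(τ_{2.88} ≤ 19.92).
P(τ_{2.88} ≤ 19.92) = 2(1 − Φ(2.88/√19.92)) = 2(1 − Φ(0.6453)) ≈ 0.5187

By the reflection principle for standard BM, P(τ_b ≤ t) = 2 · P(B_t ≥ b). Since B_t ~ N(0, t), P(B_t ≥ 2.88) = 1 − Φ(2.88/√t) = 1 − Φ(2.88/√19.92) = 1 − Φ(0.6453) ≈ 0.25937. Doubling: P(τ_{2.88} ≤ 19.92) ≈ 2 · 0.25937 = 0.51874 ≈ 0.5187.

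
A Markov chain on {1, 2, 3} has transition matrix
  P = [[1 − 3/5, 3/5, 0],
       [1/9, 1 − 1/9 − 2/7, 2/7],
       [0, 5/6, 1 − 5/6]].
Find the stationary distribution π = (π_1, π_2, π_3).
π = (175/1444, 945/1444, 81/361)

This is a birth-death chain on three states, which satisfies detailed balance: π_1 · P_{12} = π_2 · P_{21} and π_2 · P_{23} = π_3 · P_{32}.
From π_1 · 3/5 = π_2 · 1/9: π_2/π_1 = (3/5)/(1/9) = 27/5.
From π_2 · 2/7 = π_3 · 5/6: π_3/π_2 = (2/7)/(5/6) = 12/35.
Take π_1 proportional to 1; then unnormalized π = (1, 27/5, 324/175). Normalize by dividing by the sum 1444/175:
  π = (175/1444, 945/1444, 81/361).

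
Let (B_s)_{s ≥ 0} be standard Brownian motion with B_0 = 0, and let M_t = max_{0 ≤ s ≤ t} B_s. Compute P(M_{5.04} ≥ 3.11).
P(M_{5.04} ≥ 3.11) = 2·P(B_{5.04} ≥ 3.11) = 2(1 − Φ(3.11/√5.04)) ≈ 0.1660

By the reflection principle for Brownian motion, P(M_t ≥ a) = 2 · P(B_t ≥ a) for a ≥ 0. Since B_t ~ N(0, t), P(B_t ≥ 3.11) = 1 − Φ(3.11/√t) = 1 − Φ(3.11/√5.04) = 1 − Φ(1.3853). So
  P(M_{5.04} ≥ 3.11) = 2(1 − Φ(1.3853)) ≈ 0.1660.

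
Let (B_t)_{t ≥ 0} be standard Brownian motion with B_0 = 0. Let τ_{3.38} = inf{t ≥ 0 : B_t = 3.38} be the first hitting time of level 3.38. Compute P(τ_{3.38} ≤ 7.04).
P(τ_{3.38} ≤ 7.04) = 2(1 − Φ(3.38/√7.04)) = 2(1 − Φ(1.2739)) ≈ 0.2027

By the reflection principle for standard BM, P(τ_b ≤ t) = 2 · P(B_t ≥ b). Since B_t ~ N(0, t), P(B_t ≥ 3.38) = 1 − Φ(3.38/√t) = 1 − Φ(3.38/√7.04) = 1 − Φ(1.2739) ≈ 0.10135. Doubling: P(τ_{3.38} ≤ 7.04) ≈ 2 · 0.10135 = 0.20270 ≈ 0.2027.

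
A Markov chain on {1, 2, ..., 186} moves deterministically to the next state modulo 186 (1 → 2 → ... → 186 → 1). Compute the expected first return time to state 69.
E[T_69 | X_0 = 69] = 186

The chain cycles deterministically, so starting at state 69 it returns in exactly 186 steps. Equivalently, the stationary distribution is uniform π_j = 1/186 for every state j, so by Kac's formula E[T_69] = 1/π_69 = 186.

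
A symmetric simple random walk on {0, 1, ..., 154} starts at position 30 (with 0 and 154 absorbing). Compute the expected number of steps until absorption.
E[τ | X_0 = 30] = 3720

Let v_k = E[τ | X_0 = k]. Boundary: v_0 = v_154 = 0. Recurrence: v_k = 1 + (v_{k-1} + v_{k+1})/2 for 1 ≤ k ≤ 153. The particular solution to v_k − (v_{k-1} + v_{k+1})/2 = 1 is v_k = −k^2. Adding homogeneous solution A + B k and matching boundaries gives v_k = k (154 − k). Substituting k = 30: v_30 = 30 · 124 = 3720.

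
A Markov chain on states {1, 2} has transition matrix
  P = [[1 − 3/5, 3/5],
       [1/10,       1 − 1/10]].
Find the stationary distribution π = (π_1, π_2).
π_1 = 1/7, π_2 = 6/7

Solve πP = π with π_1 + π_2 = 1. From πP = π: π_1 · (1 − 3/5) + π_2 · 1/10 = π_1 ⇒ π_2 · 1/10 = π_1 · 3/5 ⇒ π_2/π_1 = (3/5)/(1/10) = 6. Together with π_1 + π_2 = 1:
  π_1 = (1/10)/(3/5 + 1/10) = (1/10)/(7/10) = 1/7,
  π_2 = (3/5)/(3/5 + 1/10) = (3/5)/(7/10) = 6/7.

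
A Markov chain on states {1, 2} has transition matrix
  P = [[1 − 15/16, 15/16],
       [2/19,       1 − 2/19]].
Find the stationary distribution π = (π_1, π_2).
π_1 = 32/317, π_2 = 285/317

Solve πP = π with π_1 + π_2 = 1. From πP = π: π_1 · (1 − 15/16) + π_2 · 2/19 = π_1 ⇒ π_2 · 2/19 = π_1 · 15/16 ⇒ π_2/π_1 = (15/16)/(2/19) = 285/32. Together with π_1 + π_2 = 1:
  π_1 = (2/19)/(15/16 + 2/19) = (2/19)/(317/304) = 32/317,
  π_2 = (15/16)/(15/16 + 2/19) = (15/16)/(317/304) = 285/317.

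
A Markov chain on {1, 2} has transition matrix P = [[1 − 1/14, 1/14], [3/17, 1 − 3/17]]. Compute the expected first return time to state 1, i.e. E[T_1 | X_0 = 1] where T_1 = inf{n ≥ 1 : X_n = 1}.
E[T_1 | X_0 = 1] = 1/π_1 = 59/42

For an irreducible recurrent Markov chain with stationary distribution π, E[T_i | X_0 = i] = 1/π_i (Kac's formula). Here π_1 = (3/17)/(1/14 + 3/17) = (3/17)/(59/238) = 42/59, so E[T_1 | X_0 = 1] = 1/π_1 = (1/14 + 3/17)/(3/17) = (59/238)/(3/17) = 59/42.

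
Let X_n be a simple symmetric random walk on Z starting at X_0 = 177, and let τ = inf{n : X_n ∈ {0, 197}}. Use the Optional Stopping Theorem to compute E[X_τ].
E[X_τ] = 177

X_n is a martingale and τ is a bounded-mean stopping time (indeed τ is finite a.s. with bounded expectation since the walk is in a bounded region). By the OST, E[X_τ] = E[X_0] = 177. Equivalently: E[X_τ] = 197 · P(hit 197 first) + 0 · P(hit 0 first) = 197 · (177/197) = 177.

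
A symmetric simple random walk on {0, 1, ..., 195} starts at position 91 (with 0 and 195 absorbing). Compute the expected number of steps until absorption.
E[τ | X_0 = 91] = 9464

Let v_k = E[τ | X_0 = k]. Boundary: v_0 = v_195 = 0. Recurrence: v_k = 1 + (v_{k-1} + v_{k+1})/2 for 1 ≤ k ≤ 194. The particular solution to v_k − (v_{k-1} + v_{k+1})/2 = 1 is v_k = −k^2. Adding homogeneous solution A + B k and matching boundaries gives v_k = k (195 − k). Substituting k = 91: v_91 = 91 · 104 = 9464.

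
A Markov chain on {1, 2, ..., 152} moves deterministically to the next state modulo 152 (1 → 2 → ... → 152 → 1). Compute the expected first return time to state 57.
E[T_57 | X_0 = 57] = 152

The chain cycles deterministically, so starting at state 57 it returns in exactly 152 steps. Equivalently, the stationary distribution is uniform π_j = 1/152 for every state j, so by Kac's formula E[T_57] = 1/π_57 = 152.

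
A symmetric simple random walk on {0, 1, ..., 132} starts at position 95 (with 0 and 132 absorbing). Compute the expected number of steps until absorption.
E[τ | X_0 = 95] = 3515

Let v_k = E[τ | X_0 = k]. Boundary: v_0 = v_132 = 0. Recurrence: v_k = 1 + (v_{k-1} + v_{k+1})/2 for 1 ≤ k ≤ 131. The particular solution to v_k − (v_{k-1} + v_{k+1})/2 = 1 is v_k = −k^2. Adding homogeneous solution A + B k and matching boundaries gives v_k = k (132 − k). Substituting k = 95: v_95 = 95 · 37 = 3515.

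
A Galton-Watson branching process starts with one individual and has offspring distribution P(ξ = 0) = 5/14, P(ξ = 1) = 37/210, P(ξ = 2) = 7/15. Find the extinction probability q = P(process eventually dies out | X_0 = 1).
q = 75/98

The pgf is f(s) = 5/14 + 37/210·s + 7/15·s². The extinction probability q is the smallest fixed point of f in [0, 1]. Setting s = f(s):
  7/15·s² + (37/210 − 1)·s + 5/14 = 0
  7/15·s² − (5/14 + 7/15)·s + 5/14 = 0
which factors as (s − 1)·(7/15·s − 5/14) = 0, giving roots s = 1 and s = (5/14)/(7/15) = 75/98.
Mean offspring μ = 37/210 + 2·7/15 = 233/210 > 1 (supercritical), so q < 1. The extinction probability is the smaller root: q = (5/14)/(7/15) = 75/98.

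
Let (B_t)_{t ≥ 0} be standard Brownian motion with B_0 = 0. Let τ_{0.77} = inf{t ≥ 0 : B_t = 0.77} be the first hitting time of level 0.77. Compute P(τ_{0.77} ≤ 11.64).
P(τ_{0.77} ≤ 11.64) = 2(1 − Φ(0.77/√11.64)) = 2(1 − Φ(0.2257)) ≈ 0.8214

By the reflection principle for standard BM, P(τ_b ≤ t) = 2 · P(B_t ≥ b). Since B_t ~ N(0, t), P(B_t ≥ 0.77) = 1 − Φ(0.77/√t) = 1 − Φ(0.77/√11.64) = 1 − Φ(0.2257) ≈ 0.41072. Doubling: P(τ_{0.77} ≤ 11.64) ≈ 2 · 0.41072 = 0.82144 ≈ 0.8214.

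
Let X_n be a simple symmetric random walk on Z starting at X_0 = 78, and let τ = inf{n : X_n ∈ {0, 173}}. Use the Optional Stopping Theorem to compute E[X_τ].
E[X_τ] = 78

X_n is a martingale and τ is a bounded-mean stopping time (indeed τ is finite a.s. with bounded expectation since the walk is in a bounded region). By the OST, E[X_τ] = E[X_0] = 78. Equivalently: E[X_τ] = 173 · P(hit 173 first) + 0 · P(hit 0 first) = 173 · (78/173) = 78.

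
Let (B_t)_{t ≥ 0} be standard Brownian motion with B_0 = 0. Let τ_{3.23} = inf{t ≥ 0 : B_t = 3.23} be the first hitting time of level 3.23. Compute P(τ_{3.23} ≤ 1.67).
P(τ_{3.23} ≤ 1.67) = 2(1 − Φ(3.23/√1.67)) = 2(1 − Φ(2.4994)) ≈ 0.0124

By the reflection principle for standard BM, P(τ_b ≤ t) = 2 · P(B_t ≥ b). Since B_t ~ N(0, t), P(B_t ≥ 3.23) = 1 − Φ(3.23/√t) = 1 − Φ(3.23/√1.67) = 1 − Φ(2.4994) ≈ 0.00622. Doubling: P(τ_{3.23} ≤ 1.67) ≈ 2 · 0.00622 = 0.01244 ≈ 0.0124.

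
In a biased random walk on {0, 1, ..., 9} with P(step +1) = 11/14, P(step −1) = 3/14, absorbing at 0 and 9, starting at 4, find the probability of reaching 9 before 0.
P(hit 9 before 0) = (1 − (3/11)^4) / (1 − (3/11)^9) = 293112820/294741001

Let u_k denote P(reach 9 before 0 | start at k). Boundary: u_0 = 0, u_9 = 1. Recurrence: u_k = 11/14·u_{k+1} + 3/14·u_{k-1} for 1 ≤ k ≤ 8. Try u_k = A + B·r^k with r = q/p = (3/14)/(11/14) = 3/11. Substitution satisfies the recurrence; boundary conditions give:
  u_k = (1 − r^k) / (1 − r^N) = (1 − (3/11)^4) / (1 − (3/11)^9) = 293112820/294741001.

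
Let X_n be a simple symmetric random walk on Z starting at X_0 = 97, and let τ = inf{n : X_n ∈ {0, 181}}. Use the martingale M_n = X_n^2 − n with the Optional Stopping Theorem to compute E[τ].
E[τ] = 8148

M_n = X_n^2 − n is a martingale (since E[X_{n+1}^2 | F_n] = X_n^2 + 1). By OST (τ has finite mean in a bounded region), E[M_τ] = E[M_0] = X_0^2 − 0 = 97^2 = 9409. Also E[M_τ] = E[X_τ^2] − E[τ]. The walk exits at 0 or 181, with P(hit 181 first) = 97/181, so E[X_τ^2] = 181^2 · 97/181 + 0 = 17557. Thus E[τ] = E[X_τ^2] − E[M_τ] = 17557 − 9409 = 8148 = 97(181 − 97) = 8148.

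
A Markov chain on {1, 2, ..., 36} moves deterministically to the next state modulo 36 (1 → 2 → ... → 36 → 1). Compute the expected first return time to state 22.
E[T_22 | X_0 = 22] = 36

The chain cycles deterministically, so starting at state 22 it returns in exactly 36 steps. Equivalently, the stationary distribution is uniform π_j = 1/36 for every state j, so by Kac's formula E[T_22] = 1/π_22 = 36.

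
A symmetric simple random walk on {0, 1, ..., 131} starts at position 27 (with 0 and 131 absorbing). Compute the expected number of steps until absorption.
E[τ | X_0 = 27] = 2808

Let v_k = E[τ | X_0 = k]. Boundary: v_0 = v_131 = 0. Recurrence: v_k = 1 + (v_{k-1} + v_{k+1})/2 for 1 ≤ k ≤ 130. The particular solution to v_k − (v_{k-1} + v_{k+1})/2 = 1 is v_k = −k^2. Adding homogeneous solution A + B k and matching boundaries gives v_k = k (131 − k). Substituting k = 27: v_27 = 27 · 104 = 2808.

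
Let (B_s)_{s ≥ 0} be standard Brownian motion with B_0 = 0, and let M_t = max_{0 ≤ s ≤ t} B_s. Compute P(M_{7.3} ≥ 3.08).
P(M_{7.3} ≥ 3.08) = 2·P(B_{7.3} ≥ 3.08) = 2(1 − Φ(3.08/√7.3)) ≈ 0.2543

By the reflection principle for Brownian motion, P(M_t ≥ a) = 2 · P(B_t ≥ a) for a ≥ 0. Since B_t ~ N(0, t), P(B_t ≥ 3.08) = 1 − Φ(3.08/√t) = 1 − Φ(3.08/√7.3) = 1 − Φ(1.1400). So
  P(M_{7.3} ≥ 3.08) = 2(1 − Φ(1.1400)) ≈ 0.2543.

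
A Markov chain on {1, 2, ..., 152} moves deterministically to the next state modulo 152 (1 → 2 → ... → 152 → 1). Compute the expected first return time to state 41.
E[T_41 | X_0 = 41] = 152

The chain cycles deterministically, so starting at state 41 it returns in exactly 152 steps. Equivalently, the stationary distribution is uniform π_j = 1/152 for every state j, so by Kac's formula E[T_41] = 1/π_41 = 152.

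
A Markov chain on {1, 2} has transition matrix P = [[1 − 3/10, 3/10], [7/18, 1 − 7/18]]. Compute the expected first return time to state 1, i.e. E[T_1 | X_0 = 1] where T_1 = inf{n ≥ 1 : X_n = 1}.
E[T_1 | X_0 = 1] = 1/π_1 = 62/35

For an irreducible recurrent Markov chain with stationary distribution π, E[T_i | X_0 = i] = 1/π_i (Kac's formula). Here π_1 = (7/18)/(3/10 + 7/18) = (7/18)/(31/45) = 35/62, so E[T_1 | X_0 = 1] = 1/π_1 = (3/10 + 7/18)/(7/18) = (31/45)/(7/18) = 62/35.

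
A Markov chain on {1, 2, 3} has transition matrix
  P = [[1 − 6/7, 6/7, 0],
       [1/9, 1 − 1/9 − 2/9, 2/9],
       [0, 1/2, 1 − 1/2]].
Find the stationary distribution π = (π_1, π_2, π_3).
π = (7/85, 54/85, 24/85)

This is a birth-death chain on three states, which satisfies detailed balance: π_1 · P_{12} = π_2 · P_{21} and π_2 · P_{23} = π_3 · P_{32}.
From π_1 · 6/7 = π_2 · 1/9: π_2/π_1 = (6/7)/(1/9) = 54/7.
From π_2 · 2/9 = π_3 · 1/2: π_3/π_2 = (2/9)/(1/2) = 4/9.
Take π_1 proportional to 1; then unnormalized π = (1, 54/7, 24/7). Normalize by dividing by the sum 85/7:
  π = (7/85, 54/85, 24/85).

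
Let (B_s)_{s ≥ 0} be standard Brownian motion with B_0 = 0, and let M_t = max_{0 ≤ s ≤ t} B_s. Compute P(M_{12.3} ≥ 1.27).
P(M_{12.3} ≥ 1.27) = 2·P(B_{12.3} ≥ 1.27) = 2(1 − Φ(1.27/√12.3)) ≈ 0.7173

By the reflection principle for Brownian motion, P(M_t ≥ a) = 2 · P(B_t ≥ a) for a ≥ 0. Since B_t ~ N(0, t), P(B_t ≥ 1.27) = 1 − Φ(1.27/√t) = 1 − Φ(1.27/√12.3) = 1 − Φ(0.3621). So
  P(M_{12.3} ≥ 1.27) = 2(1 − Φ(0.3621)) ≈ 0.7173.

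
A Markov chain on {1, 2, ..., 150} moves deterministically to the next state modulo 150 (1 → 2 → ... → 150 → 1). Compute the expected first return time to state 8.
E[T_8 | X_0 = 8] = 150

The chain cycles deterministically, so starting at state 8 it returns in exactly 150 steps. Equivalently, the stationary distribution is uniform π_j = 1/150 for every state j, so by Kac's formula E[T_8] = 1/π_8 = 150.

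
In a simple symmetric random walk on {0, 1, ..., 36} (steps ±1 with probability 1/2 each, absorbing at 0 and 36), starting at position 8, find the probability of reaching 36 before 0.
P(hit 36 before 0) = 8/36 = 2/9

Let u_k = P(hit 36 before 0 | start at k). Then u_0 = 0, u_36 = 1, and u_k = u_{k-1}/2 + u_{k+1}/2 for 1 ≤ k ≤ 35. This harmonic recurrence is solved by u_k = k/36, giving u_8 = 8/36 = 2/9.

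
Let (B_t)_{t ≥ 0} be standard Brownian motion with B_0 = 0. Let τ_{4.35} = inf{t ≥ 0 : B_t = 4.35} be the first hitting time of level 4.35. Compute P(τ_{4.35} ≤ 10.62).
P(τ_{4.35} ≤ 10.62) = 2(1 − Φ(4.35/√10.62)) = 2(1 − Φ(1.3348)) ≈ 0.1819

By the reflection principle for standard BM, P(τ_b ≤ t) = 2 · P(B_t ≥ b). Since B_t ~ N(0, t), P(B_t ≥ 4.35) = 1 − Φ(4.35/√t) = 1 − Φ(4.35/√10.62) = 1 − Φ(1.3348) ≈ 0.09097. Doubling: P(τ_{4.35} ≤ 10.62) ≈ 2 · 0.09097 = 0.18194 ≈ 0.1819.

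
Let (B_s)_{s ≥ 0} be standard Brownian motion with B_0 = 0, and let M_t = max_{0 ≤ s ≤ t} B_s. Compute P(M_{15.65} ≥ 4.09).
P(M_{15.65} ≥ 4.09) = 2·P(B_{15.65} ≥ 4.09) = 2(1 − Φ(4.09/√15.65)) ≈ 0.3012

By the reflection principle for Brownian motion, P(M_t ≥ a) = 2 · P(B_t ≥ a) for a ≥ 0. Since B_t ~ N(0, t), P(B_t ≥ 4.09) = 1 − Φ(4.09/√t) = 1 − Φ(4.09/√15.65) = 1 − Φ(1.0339). So
  P(M_{15.65} ≥ 4.09) = 2(1 − Φ(1.0339)) ≈ 0.3012.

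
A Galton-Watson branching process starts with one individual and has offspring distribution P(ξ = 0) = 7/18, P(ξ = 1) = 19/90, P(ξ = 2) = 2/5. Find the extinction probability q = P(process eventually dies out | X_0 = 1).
q = 35/36

The pgf is f(s) = 7/18 + 19/90·s + 2/5·s². The extinction probability q is the smallest fixed point of f in [0, 1]. Setting s = f(s):
  2/5·s² + (19/90 − 1)·s + 7/18 = 0
  2/5·s² − (7/18 + 2/5)·s + 7/18 = 0
which factors as (s − 1)·(2/5·s − 7/18) = 0, giving roots s = 1 and s = (7/18)/(2/5) = 35/36.
Mean offspring μ = 19/90 + 2·2/5 = 91/90 > 1 (supercritical), so q < 1. The extinction probability is the smaller root: q = (7/18)/(2/5) = 35/36.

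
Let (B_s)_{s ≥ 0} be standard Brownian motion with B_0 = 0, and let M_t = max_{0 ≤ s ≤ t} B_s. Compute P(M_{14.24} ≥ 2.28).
P(M_{14.24} ≥ 2.28) = 2·P(B_{14.24} ≥ 2.28) = 2(1 − Φ(2.28/√14.24)) ≈ 0.5457

By the reflection principle for Brownian motion, P(M_t ≥ a) = 2 · P(B_t ≥ a) for a ≥ 0. Since B_t ~ N(0, t), P(B_t ≥ 2.28) = 1 − Φ(2.28/√t) = 1 − Φ(2.28/√14.24) = 1 − Φ(0.6042). So
  P(M_{14.24} ≥ 2.28) = 2(1 − Φ(0.6042)) ≈ 0.5457.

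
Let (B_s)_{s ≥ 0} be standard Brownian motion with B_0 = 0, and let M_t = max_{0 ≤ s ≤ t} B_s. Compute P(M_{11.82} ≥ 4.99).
P(M_{11.82} ≥ 4.99) = 2·P(B_{11.82} ≥ 4.99) = 2(1 − Φ(4.99/√11.82)) ≈ 0.1467

By the reflection principle for Brownian motion, P(M_t ≥ a) = 2 · P(B_t ≥ a) for a ≥ 0. Since B_t ~ N(0, t), P(B_t ≥ 4.99) = 1 − Φ(4.99/√t) = 1 − Φ(4.99/√11.82) = 1 − Φ(1.4514). So
  P(M_{11.82} ≥ 4.99) = 2(1 − Φ(1.4514)) ≈ 0.1467.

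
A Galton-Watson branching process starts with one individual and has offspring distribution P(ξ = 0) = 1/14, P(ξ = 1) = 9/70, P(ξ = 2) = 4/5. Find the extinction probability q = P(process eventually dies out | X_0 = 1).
q = 5/56

The pgf is f(s) = 1/14 + 9/70·s + 4/5·s². The extinction probability q is the smallest fixed point of f in [0, 1]. Setting s = f(s):
  4/5·s² + (9/70 − 1)·s + 1/14 = 0
  4/5·s² − (1/14 + 4/5)·s + 1/14 = 0
which factors as (s − 1)·(4/5·s − 1/14) = 0, giving roots s = 1 and s = (1/14)/(4/5) = 5/56.
Mean offspring μ = 9/70 + 2·4/5 = 121/70 > 1 (supercritical), so q < 1. The extinction probability is the smaller root: q = (1/14)/(4/5) = 5/56.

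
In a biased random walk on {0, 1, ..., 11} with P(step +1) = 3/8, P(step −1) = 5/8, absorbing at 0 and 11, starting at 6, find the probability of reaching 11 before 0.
P(hit 11 before 0) = (1 − (5/3)^6) / (1 − (5/3)^11) = 1809864/24325489

Let u_k denote P(reach 11 before 0 | start at k). Boundary: u_0 = 0, u_11 = 1. Recurrence: u_k = 3/8·u_{k+1} + 5/8·u_{k-1} for 1 ≤ k ≤ 10. Try u_k = A + B·r^k with r = q/p = (5/8)/(3/8) = 5/3. Substitution satisfies the recurrence; boundary conditions give:
  u_k = (1 − r^k) / (1 − r^N) = (1 − (5/3)^6) / (1 − (5/3)^11) = 1809864/24325489.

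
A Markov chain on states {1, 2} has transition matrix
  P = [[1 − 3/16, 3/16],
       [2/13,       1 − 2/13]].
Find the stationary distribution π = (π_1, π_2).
π_1 = 32/71, π_2 = 39/71

Solve πP = π with π_1 + π_2 = 1. From πP = π: π_1 · (1 − 3/16) + π_2 · 2/13 = π_1 ⇒ π_2 · 2/13 = π_1 · 3/16 ⇒ π_2/π_1 = (3/16)/(2/13) = 39/32. Together with π_1 + π_2 = 1:
  π_1 = (2/13)/(3/16 + 2/13) = (2/13)/(71/208) = 32/71,
  π_2 = (3/16)/(3/16 + 2/13) = (3/16)/(71/208) = 39/71.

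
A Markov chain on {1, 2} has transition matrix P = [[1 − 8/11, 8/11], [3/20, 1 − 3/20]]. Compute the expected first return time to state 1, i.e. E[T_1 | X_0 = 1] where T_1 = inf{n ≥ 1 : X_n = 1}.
E[T_1 | X_0 = 1] = 1/π_1 = 193/33

For an irreducible recurrent Markov chain with stationary distribution π, E[T_i | X_0 = i] = 1/π_i (Kac's formula). Here π_1 = (3/20)/(8/11 + 3/20) = (3/20)/(193/220) = 33/193, so E[T_1 | X_0 = 1] = 1/π_1 = (8/11 + 3/20)/(3/20) = (193/220)/(3/20) = 193/33.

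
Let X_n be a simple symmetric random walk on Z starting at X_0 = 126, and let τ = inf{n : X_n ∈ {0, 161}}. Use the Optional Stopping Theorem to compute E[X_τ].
E[X_τ] = 126

X_n is a martingale and τ is a bounded-mean stopping time (indeed τ is finite a.s. with bounded expectation since the walk is in a bounded region). By the OST, E[X_τ] = E[X_0] = 126. Equivalently: E[X_τ] = 161 · P(hit 161 first) + 0 · P(hit 0 first) = 161 · (126/161) = 126.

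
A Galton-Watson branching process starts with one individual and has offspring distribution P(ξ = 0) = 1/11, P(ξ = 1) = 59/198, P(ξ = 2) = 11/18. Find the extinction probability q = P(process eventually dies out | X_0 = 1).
q = 18/121

The pgf is f(s) = 1/11 + 59/198·s + 11/18·s². The extinction probability q is the smallest fixed point of f in [0, 1]. Setting s = f(s):
  11/18·s² + (59/198 − 1)·s + 1/11 = 0
  11/18·s² − (1/11 + 11/18)·s + 1/11 = 0
which factors as (s − 1)·(11/18·s − 1/11) = 0, giving roots s = 1 and s = (1/11)/(11/18) = 18/121.
Mean offspring μ = 59/198 + 2·11/18 = 301/198 > 1 (supercritical), so q < 1. The extinction probability is the smaller root: q = (1/11)/(11/18) = 18/121.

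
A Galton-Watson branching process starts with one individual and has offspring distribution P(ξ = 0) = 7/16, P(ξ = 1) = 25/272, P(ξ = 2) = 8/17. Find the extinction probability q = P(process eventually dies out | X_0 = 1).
q = 119/128

The pgf is f(s) = 7/16 + 25/272·s + 8/17·s². The extinction probability q is the smallest fixed point of f in [0, 1]. Setting s = f(s):
  8/17·s² + (25/272 − 1)·s + 7/16 = 0
  8/17·s² − (7/16 + 8/17)·s + 7/16 = 0
which factors as (s − 1)·(8/17·s − 7/16) = 0, giving roots s = 1 and s = (7/16)/(8/17) = 119/128.
Mean offspring μ = 25/272 + 2·8/17 = 281/272 > 1 (supercritical), so q < 1. The extinction probability is the smaller root: q = (7/16)/(8/17) = 119/128.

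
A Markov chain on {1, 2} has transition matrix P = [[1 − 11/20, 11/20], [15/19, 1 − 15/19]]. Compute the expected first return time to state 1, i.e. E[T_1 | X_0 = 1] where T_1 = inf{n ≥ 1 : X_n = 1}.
E[T_1 | X_0 = 1] = 1/π_1 = 509/300

For an irreducible recurrent Markov chain with stationary distribution π, E[T_i | X_0 = i] = 1/π_i (Kac's formula). Here π_1 = (15/19)/(11/20 + 15/19) = (15/19)/(509/380) = 300/509, so E[T_1 | X_0 = 1] = 1/π_1 = (11/20 + 15/19)/(15/19) = (509/380)/(15/19) = 509/300.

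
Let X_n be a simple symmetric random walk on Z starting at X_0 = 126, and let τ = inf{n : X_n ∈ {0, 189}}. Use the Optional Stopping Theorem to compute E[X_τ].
E[X_τ] = 126

X_n is a martingale and τ is a bounded-mean stopping time (indeed τ is finite a.s. with bounded expectation since the walk is in a bounded region). By the OST, E[X_τ] = E[X_0] = 126. Equivalently: E[X_τ] = 189 · P(hit 189 first) + 0 · P(hit 0 first) = 189 · (126/189) = 126.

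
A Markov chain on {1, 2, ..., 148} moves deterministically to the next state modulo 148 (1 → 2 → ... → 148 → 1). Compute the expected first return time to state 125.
E[T_125 | X_0 = 125] = 148

The chain cycles deterministically, so starting at state 125 it returns in exactly 148 steps. Equivalently, the stationary distribution is uniform π_j = 1/148 for every state j, so by Kac's formula E[T_125] = 1/π_125 = 148.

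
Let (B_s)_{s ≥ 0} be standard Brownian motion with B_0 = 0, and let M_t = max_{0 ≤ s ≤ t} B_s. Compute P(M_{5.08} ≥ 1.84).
P(M_{5.08} ≥ 1.84) = 2·P(B_{5.08} ≥ 1.84) = 2(1 − Φ(1.84/√5.08)) ≈ 0.4143

By the reflection principle for Brownian motion, P(M_t ≥ a) = 2 · P(B_t ≥ a) for a ≥ 0. Since B_t ~ N(0, t), P(B_t ≥ 1.84) = 1 − Φ(1.84/√t) = 1 − Φ(1.84/√5.08) = 1 − Φ(0.8164). So
  P(M_{5.08} ≥ 1.84) = 2(1 − Φ(0.8164)) ≈ 0.4143.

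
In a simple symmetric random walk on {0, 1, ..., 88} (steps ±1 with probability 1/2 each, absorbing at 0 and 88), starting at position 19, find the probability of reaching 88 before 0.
P(hit 88 before 0) = 19/88

Let u_k = P(hit 88 before 0 | start at k). Then u_0 = 0, u_88 = 1, and u_k = u_{k-1}/2 + u_{k+1}/2 for 1 ≤ k ≤ 87. This harmonic recurrence is solved by u_k = k/88, giving u_19 = 19/88.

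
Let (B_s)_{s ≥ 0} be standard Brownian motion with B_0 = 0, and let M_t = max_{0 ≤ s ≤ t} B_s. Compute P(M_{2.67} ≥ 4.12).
P(M_{2.67} ≥ 4.12) = 2·P(B_{2.67} ≥ 4.12) = 2(1 − Φ(4.12/√2.67)) ≈ 0.0117

By the reflection principle for Brownian motion, P(M_t ≥ a) = 2 · P(B_t ≥ a) for a ≥ 0. Since B_t ~ N(0, t), P(B_t ≥ 4.12) = 1 − Φ(4.12/√t) = 1 − Φ(4.12/√2.67) = 1 − Φ(2.5214). So
  P(M_{2.67} ≥ 4.12) = 2(1 − Φ(2.5214)) ≈ 0.0117.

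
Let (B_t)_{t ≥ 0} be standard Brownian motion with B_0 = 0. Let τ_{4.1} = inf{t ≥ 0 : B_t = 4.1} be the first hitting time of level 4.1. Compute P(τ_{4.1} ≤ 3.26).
P(τ_{4.1} ≤ 3.26) = 2(1 − Φ(4.1/√3.26)) = 2(1 − Φ(2.2708)) ≈ 0.0232

By the reflection principle for standard BM, P(τ_b ≤ t) = 2 · P(B_t ≥ b). Since B_t ~ N(0, t), P(B_t ≥ 4.1) = 1 − Φ(4.1/√t) = 1 − Φ(4.1/√3.26) = 1 − Φ(2.2708) ≈ 0.01158. Doubling: P(τ_{4.1} ≤ 3.26) ≈ 2 · 0.01158 = 0.02316 ≈ 0.0232.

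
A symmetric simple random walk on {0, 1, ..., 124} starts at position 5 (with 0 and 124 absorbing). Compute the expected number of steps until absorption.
E[τ | X_0 = 5] = 595

Let v_k = E[τ | X_0 = k]. Boundary: v_0 = v_124 = 0. Recurrence: v_k = 1 + (v_{k-1} + v_{k+1})/2 for 1 ≤ k ≤ 123. The particular solution to v_k − (v_{k-1} + v_{k+1})/2 = 1 is v_k = −k^2. Adding homogeneous solution A + B k and matching boundaries gives v_k = k (124 − k). Substituting k = 5: v_5 = 5 · 119 = 595.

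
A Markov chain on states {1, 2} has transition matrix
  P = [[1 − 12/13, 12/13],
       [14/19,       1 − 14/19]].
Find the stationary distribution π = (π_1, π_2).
π_1 = 91/205, π_2 = 114/205

Solve πP = π with π_1 + π_2 = 1. From πP = π: π_1 · (1 − 12/13) + π_2 · 14/19 = π_1 ⇒ π_2 · 14/19 = π_1 · 12/13 ⇒ π_2/π_1 = (12/13)/(14/19) = 114/91. Together with π_1 + π_2 = 1:
  π_1 = (14/19)/(12/13 + 14/19) = (14/19)/(410/247) = 91/205,
  π_2 = (12/13)/(12/13 + 14/19) = (12/13)/(410/247) = 114/205.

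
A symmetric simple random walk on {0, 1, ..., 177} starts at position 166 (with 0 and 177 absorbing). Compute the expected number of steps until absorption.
E[τ | X_0 = 166] = 1826

Let v_k = E[τ | X_0 = k]. Boundary: v_0 = v_177 = 0. Recurrence: v_k = 1 + (v_{k-1} + v_{k+1})/2 for 1 ≤ k ≤ 176. The particular solution to v_k − (v_{k-1} + v_{k+1})/2 = 1 is v_k = −k^2. Adding homogeneous solution A + B k and matching boundaries gives v_k = k (177 − k). Substituting k = 166: v_166 = 166 · 11 = 1826.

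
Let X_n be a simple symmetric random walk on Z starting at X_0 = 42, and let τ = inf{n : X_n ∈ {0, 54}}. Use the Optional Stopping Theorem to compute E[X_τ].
E[X_τ] = 42

X_n is a martingale and τ is a bounded-mean stopping time (indeed τ is finite a.s. with bounded expectation since the walk is in a bounded region). By the OST, E[X_τ] = E[X_0] = 42. Equivalently: E[X_τ] = 54 · P(hit 54 first) + 0 · P(hit 0 first) = 54 · (42/54) = 42.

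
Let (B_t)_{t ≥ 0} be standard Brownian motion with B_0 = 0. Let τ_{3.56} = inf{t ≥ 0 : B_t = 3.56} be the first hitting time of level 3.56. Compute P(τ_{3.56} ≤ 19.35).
P(τ_{3.56} ≤ 19.35) = 2(1 − Φ(3.56/√19.35)) = 2(1 − Φ(0.8093)) ≈ 0.4183

By the reflection principle for standard BM, P(τ_b ≤ t) = 2 · P(B_t ≥ b). Since B_t ~ N(0, t), P(B_t ≥ 3.56) = 1 − Φ(3.56/√t) = 1 − Φ(3.56/√19.35) = 1 − Φ(0.8093) ≈ 0.20917. Doubling: P(τ_{3.56} ≤ 19.35) ≈ 2 · 0.20917 = 0.41834 ≈ 0.4183.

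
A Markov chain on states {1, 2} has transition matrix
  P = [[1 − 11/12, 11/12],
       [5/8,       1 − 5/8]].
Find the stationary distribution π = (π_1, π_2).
π_1 = 15/37, π_2 = 22/37

Solve πP = π with π_1 + π_2 = 1. From πP = π: π_1 · (1 − 11/12) + π_2 · 5/8 = π_1 ⇒ π_2 · 5/8 = π_1 · 11/12 ⇒ π_2/π_1 = (11/12)/(5/8) = 22/15. Together with π_1 + π_2 = 1:
  π_1 = (5/8)/(11/12 + 5/8) = (5/8)/(37/24) = 15/37,
  π_2 = (11/12)/(11/12 + 5/8) = (11/12)/(37/24) = 22/37.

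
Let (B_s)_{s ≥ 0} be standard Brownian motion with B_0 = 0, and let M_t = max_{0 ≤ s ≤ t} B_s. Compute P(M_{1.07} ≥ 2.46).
P(M_{1.07} ≥ 2.46) = 2·P(B_{1.07} ≥ 2.46) = 2(1 − Φ(2.46/√1.07)) ≈ 0.0174

By the reflection principle for Brownian motion, P(M_t ≥ a) = 2 · P(B_t ≥ a) for a ≥ 0. Since B_t ~ N(0, t), P(B_t ≥ 2.46) = 1 − Φ(2.46/√t) = 1 − Φ(2.46/√1.07) = 1 − Φ(2.3782). So
  P(M_{1.07} ≥ 2.46) = 2(1 − Φ(2.3782)) ≈ 0.0174.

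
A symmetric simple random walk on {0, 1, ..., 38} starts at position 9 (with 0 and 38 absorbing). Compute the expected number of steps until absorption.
E[τ | X_0 = 9] = 261

Let v_k = E[τ | X_0 = k]. Boundary: v_0 = v_38 = 0. Recurrence: v_k = 1 + (v_{k-1} + v_{k+1})/2 for 1 ≤ k ≤ 37. The particular solution to v_k − (v_{k-1} + v_{k+1})/2 = 1 is v_k = −k^2. Adding homogeneous solution A + B k and matching boundaries gives v_k = k (38 − k). Substituting k = 9: v_9 = 9 · 29 = 261.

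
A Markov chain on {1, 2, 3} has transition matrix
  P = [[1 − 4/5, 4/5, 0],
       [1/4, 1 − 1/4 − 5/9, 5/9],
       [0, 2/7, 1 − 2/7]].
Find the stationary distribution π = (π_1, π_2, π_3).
π = (45/469, 144/469, 40/67)

This is a birth-death chain on three states, which satisfies detailed balance: π_1 · P_{12} = π_2 · P_{21} and π_2 · P_{23} = π_3 · P_{32}.
From π_1 · 4/5 = π_2 · 1/4: π_2/π_1 = (4/5)/(1/4) = 16/5.
From π_2 · 5/9 = π_3 · 2/7: π_3/π_2 = (5/9)/(2/7) = 35/18.
Take π_1 proportional to 1; then unnormalized π = (1, 16/5, 56/9). Normalize by dividing by the sum 469/45:
  π = (45/469, 144/469, 40/67).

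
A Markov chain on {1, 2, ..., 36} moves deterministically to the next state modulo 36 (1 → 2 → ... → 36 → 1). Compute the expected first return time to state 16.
E[T_16 | X_0 = 16] = 36

The chain cycles deterministically, so starting at state 16 it returns in exactly 36 steps. Equivalently, the stationary distribution is uniform π_j = 1/36 for every state j, so by Kac's formula E[T_16] = 1/π_16 = 36.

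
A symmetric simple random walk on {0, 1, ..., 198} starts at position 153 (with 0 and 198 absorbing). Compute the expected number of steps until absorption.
E[τ | X_0 = 153] = 6885

Let v_k = E[τ | X_0 = k]. Boundary: v_0 = v_198 = 0. Recurrence: v_k = 1 + (v_{k-1} + v_{k+1})/2 for 1 ≤ k ≤ 197. The particular solution to v_k − (v_{k-1} + v_{k+1})/2 = 1 is v_k = −k^2. Adding homogeneous solution A + B k and matching boundaries gives v_k = k (198 − k). Substituting k = 153: v_153 = 153 · 45 = 6885.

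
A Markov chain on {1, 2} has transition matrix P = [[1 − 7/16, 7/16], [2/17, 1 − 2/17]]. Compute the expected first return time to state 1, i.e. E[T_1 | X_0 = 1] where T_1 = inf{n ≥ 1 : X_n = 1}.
E[T_1 | X_0 = 1] = 1/π_1 = 151/32

For an irreducible recurrent Markov chain with stationary distribution π, E[T_i | X_0 = i] = 1/π_i (Kac's formula). Here π_1 = (2/17)/(7/16 + 2/17) = (2/17)/(151/272) = 32/151, so E[T_1 | X_0 = 1] = 1/π_1 = (7/16 + 2/17)/(2/17) = (151/272)/(2/17) = 151/32.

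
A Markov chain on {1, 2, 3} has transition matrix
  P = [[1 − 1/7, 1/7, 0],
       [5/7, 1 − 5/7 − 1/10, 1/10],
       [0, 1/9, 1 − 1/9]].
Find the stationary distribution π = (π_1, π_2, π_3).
π = (50/69, 10/69, 3/23)

This is a birth-death chain on three states, which satisfies detailed balance: π_1 · P_{12} = π_2 · P_{21} and π_2 · P_{23} = π_3 · P_{32}.
From π_1 · 1/7 = π_2 · 5/7: π_2/π_1 = (1/7)/(5/7) = 1/5.
From π_2 · 1/10 = π_3 · 1/9: π_3/π_2 = (1/10)/(1/9) = 9/10.
Take π_1 proportional to 1; then unnormalized π = (1, 1/5, 9/50). Normalize by dividing by the sum 69/50:
  π = (50/69, 10/69, 3/23).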